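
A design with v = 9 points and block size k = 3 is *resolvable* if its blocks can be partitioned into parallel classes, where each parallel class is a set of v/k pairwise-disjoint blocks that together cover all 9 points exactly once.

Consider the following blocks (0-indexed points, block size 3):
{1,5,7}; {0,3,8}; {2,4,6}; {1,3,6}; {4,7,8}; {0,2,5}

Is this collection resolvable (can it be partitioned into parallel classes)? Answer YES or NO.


v = 9, block size k = 3, number of blocks = 6.
For resolvability, blocks must partition into parallel classes of size v/k = 3.
Total blocks must therefore be a multiple of 3: 6 = 3·2 + 0 ⇒ divisible ✓.
Greedy packing gives 2 candidate class(es). Each should be a full parallel class (size 3, covers all 9 points).
  Class 1 (3 blocks): {1,5,7}; {0,3,8}; {2,4,6}. Points covered: [0, 1, 2, 3, 4, 5, 6, 7, 8].
  Class 2 (3 blocks): {1,3,6}; {4,7,8}; {0,2,5}. Points covered: [0, 1, 2, 3, 4, 5, 6, 7, 8].
All classes full (size 3)? YES. All classes cover every point? YES.
Resolvable? YES.

YES


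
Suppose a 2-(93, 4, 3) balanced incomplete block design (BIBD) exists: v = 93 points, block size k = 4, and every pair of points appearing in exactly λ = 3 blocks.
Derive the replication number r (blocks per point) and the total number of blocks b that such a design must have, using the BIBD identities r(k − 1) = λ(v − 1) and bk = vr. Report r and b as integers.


Any 2-(v, k, λ) BIBD satisfies two necessary conditions:
  (i)  Each point sits in r blocks, and counting incidences through any fixed point gives r(k − 1) = λ(v − 1), so r = λ(v − 1)/(k − 1).
  (ii) Total incidences bk = vr, so b = vr/k.
Step 1: r = λ(v − 1)/(k − 1) = 3·(93 − 1)/(4 − 1) = 3·92/3 = 276/3 = 92.
Step 2: b = vr/k = 93·92/4 = 8556/4 = 2139.
Check integrality: r = 92 ∈ Z ✓, b = 2139 ∈ Z ✓.
(These identities are necessary conditions: they determine r and b for any design with these parameters, but do not by themselves prove that one exists.)

r = 92, b = 2139.


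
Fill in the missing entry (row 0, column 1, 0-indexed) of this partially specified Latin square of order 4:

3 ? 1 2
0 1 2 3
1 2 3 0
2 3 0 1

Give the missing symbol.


Row 0 contains symbols [1, 2, 3] — missing [0].
Column 1 contains symbols [1, 2, 3] — missing [0].
The missing symbol must appear in both missing sets; intersection = [0].
Therefore the hidden value is 0.

Missing value = 0.


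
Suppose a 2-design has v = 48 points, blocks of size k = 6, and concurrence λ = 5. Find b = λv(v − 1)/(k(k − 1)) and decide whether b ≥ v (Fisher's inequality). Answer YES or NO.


b = λv(v − 1)/(k(k − 1)) = 5·48·47/(6·5) = 11280/30 = 376.
Compare with v = 48: b ≥ v, so Fisher's inequality holds.

YES


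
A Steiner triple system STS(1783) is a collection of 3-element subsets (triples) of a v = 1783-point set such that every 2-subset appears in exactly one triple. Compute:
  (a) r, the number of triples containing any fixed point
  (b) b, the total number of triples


An STS(v) is a 2-(v, 3, 1) BIBD: block size k = 3, λ = 1.
Replication: r(k − 1) = λ(v − 1) ⇒ r·2 = 1783 − 1 = 1782 ⇒ r = 891.
Block count: bk = vr ⇒ b·3 = 1783·891 = 1588653 ⇒ b = 529551.

r = 891, b = 529551.


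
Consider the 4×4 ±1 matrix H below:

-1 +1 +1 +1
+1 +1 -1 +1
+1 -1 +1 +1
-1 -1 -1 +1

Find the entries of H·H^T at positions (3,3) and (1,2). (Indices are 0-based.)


Row 1 of H: [1, 1, -1, 1].
Row 2 of H: [1, -1, 1, 1].
Row 3 of H: [-1, -1, -1, 1].
(H·H^T)[3][3] = Σ_j H[3][j]·H[3][j] = (-1)² + (-1)² + (-1)² + (1)² = 1 + 1 + 1 + 1 = 4.
(H·H^T)[1][2] = Σ_j H[1][j]·H[2][j] = (1)·(1) + (1)·(-1) + (-1)·(1) + (1)·(1) = 1 + -1 + -1 + 1 = 0.
So rows 1 and 2 are orthogonal; the diagonal entry equals n = 4.

(3,3) entry = 4; (1,2) entry = 0.


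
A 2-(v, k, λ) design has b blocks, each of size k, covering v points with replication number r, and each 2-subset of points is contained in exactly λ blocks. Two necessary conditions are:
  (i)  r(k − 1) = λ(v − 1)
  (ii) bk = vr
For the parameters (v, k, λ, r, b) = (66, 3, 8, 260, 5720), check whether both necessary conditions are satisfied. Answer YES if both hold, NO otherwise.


Condition (i): r(k − 1) = 260·2 = 520; λ(v − 1) = 8·65 = 520. Match? YES.
Condition (ii): bk = 5720·3 = 17160; vr = 66·260 = 17160. Match? YES.
Both conditions hold? YES.

YES


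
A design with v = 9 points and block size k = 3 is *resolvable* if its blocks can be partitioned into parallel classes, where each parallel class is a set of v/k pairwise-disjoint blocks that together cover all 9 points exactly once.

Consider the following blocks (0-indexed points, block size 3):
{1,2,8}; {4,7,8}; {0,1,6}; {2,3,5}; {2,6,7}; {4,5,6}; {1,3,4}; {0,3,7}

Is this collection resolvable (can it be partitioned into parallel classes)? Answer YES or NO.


v = 9, block size k = 3, number of blocks = 8.
For resolvability, blocks must partition into parallel classes of size v/k = 3.
Total blocks must therefore be a multiple of 3: 8 = 3·2 + 2 ⇒ not divisible ✗.
Resolvable? NO.

NO


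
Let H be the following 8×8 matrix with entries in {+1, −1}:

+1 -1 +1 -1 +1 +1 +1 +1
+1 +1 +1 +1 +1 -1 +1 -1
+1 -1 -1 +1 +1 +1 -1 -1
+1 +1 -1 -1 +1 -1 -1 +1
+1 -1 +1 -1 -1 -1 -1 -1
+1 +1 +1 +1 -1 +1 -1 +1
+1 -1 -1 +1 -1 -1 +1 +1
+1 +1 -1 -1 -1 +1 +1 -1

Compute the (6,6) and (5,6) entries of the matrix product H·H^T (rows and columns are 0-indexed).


Row 5 of H: [1, 1, 1, 1, -1, 1, -1, 1].
Row 6 of H: [1, -1, -1, 1, -1, -1, 1, 1].
(H·H^T)[6][6] = Σ_j H[6][j]·H[6][j] = (1)² + (-1)² + (-1)² + (1)² + (-1)² + (-1)² + (1)² + (1)² = 1 + 1 + 1 + 1 + 1 + 1 + 1 + 1 = 8.
(H·H^T)[5][6] = Σ_j H[5][j]·H[6][j] = (1)·(1) + (1)·(-1) + (1)·(-1) + (1)·(1) + (-1)·(-1) + (1)·(-1) + (-1)·(1) + (1)·(1) = 1 + -1 + -1 + 1 + 1 + -1 + -1 + 1 = 0.
So rows 5 and 6 are orthogonal; the diagonal entry equals n = 8.

(6,6) entry = 8; (5,6) entry = 0.


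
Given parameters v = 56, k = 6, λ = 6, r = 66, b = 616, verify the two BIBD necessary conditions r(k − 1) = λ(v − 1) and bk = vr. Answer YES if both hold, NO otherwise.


Condition (i): r(k − 1) = 66·5 = 330; λ(v − 1) = 6·55 = 330. Match? YES.
Condition (ii): bk = 616·6 = 3696; vr = 56·66 = 3696. Match? YES.
Both conditions hold? YES.

YES


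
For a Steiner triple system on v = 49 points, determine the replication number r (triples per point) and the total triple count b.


An STS(v) is a 2-(v, 3, 1) BIBD: block size k = 3, λ = 1.
Replication: r(k − 1) = λ(v − 1) ⇒ r·2 = 49 − 1 = 48 ⇒ r = 24.
Block count: bk = vr ⇒ b·3 = 49·24 = 1176 ⇒ b = 392.
(Check via b = v(v − 1)/6 = 49·48/6 = 2352/6 = 392.)

r = 24, b = 392.


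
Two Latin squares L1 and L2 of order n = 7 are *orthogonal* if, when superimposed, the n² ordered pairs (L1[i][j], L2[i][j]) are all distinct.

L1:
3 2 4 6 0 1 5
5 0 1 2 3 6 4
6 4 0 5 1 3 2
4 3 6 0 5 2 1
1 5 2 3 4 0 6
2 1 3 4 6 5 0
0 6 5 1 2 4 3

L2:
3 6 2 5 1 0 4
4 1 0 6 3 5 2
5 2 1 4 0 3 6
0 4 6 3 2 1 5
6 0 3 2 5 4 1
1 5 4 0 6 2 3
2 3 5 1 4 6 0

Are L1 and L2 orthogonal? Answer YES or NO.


Form the n² = 49 superimposed pairs (L1[i][j], L2[i][j]), row by row (rows and columns indexed from 0):
row 0: (3,3) (2,6) (4,2) (6,5) (0,1) (1,0) (5,4)
row 1: (5,4) (0,1) (1,0) (2,6) (3,3) (6,5) (4,2)
row 2: (6,5) (4,2) (0,1) (5,4) (1,0) (3,3) (2,6)
row 3: (4,0) (3,4) (6,6) (0,3) (5,2) (2,1) (1,5)
row 4: (1,6) (5,0) (2,3) (3,2) (4,5) (0,4) (6,1)
row 5: (2,1) (1,5) (3,4) (4,0) (6,6) (5,2) (0,3)
row 6: (0,2) (6,3) (5,5) (1,1) (2,4) (4,6) (3,0)
Orthogonality requires all 49 pairs distinct.
But the pair (5,4) repeats: cell (0,6) has L1 = 5, L2 = 4, and cell (1,0) has L1 = 5, L2 = 4.
A repeated pair means some other pair never occurs (only 28 distinct pairs out of 49), so the squares are not orthogonal.
Conclusion: NO.

NO


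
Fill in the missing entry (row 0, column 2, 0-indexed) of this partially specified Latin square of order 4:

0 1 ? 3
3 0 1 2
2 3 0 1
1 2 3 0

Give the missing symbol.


Row 0 contains symbols [0, 1, 3] — missing [2].
Column 2 contains symbols [0, 1, 3] — missing [2].
The missing symbol must appear in both missing sets; intersection = [2].
Therefore the hidden value is 2.

Missing value = 2.


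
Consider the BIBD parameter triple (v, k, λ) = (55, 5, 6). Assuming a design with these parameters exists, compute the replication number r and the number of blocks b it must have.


Any 2-(v, k, λ) BIBD satisfies two necessary conditions:
  (i)  Each point sits in r blocks, and counting incidences through any fixed point gives r(k − 1) = λ(v − 1), so r = λ(v − 1)/(k − 1).
  (ii) Total incidences bk = vr, so b = vr/k.
Step 1: r = λ(v − 1)/(k − 1) = 6·(55 − 1)/(5 − 1) = 6·54/4 = 324/4 = 81.
Step 2: b = vr/k = 55·81/5 = 4455/5 = 891.
Check integrality: r = 81 ∈ Z ✓, b = 891 ∈ Z ✓.
(These identities are necessary conditions: they determine r and b for any design with these parameters, but do not by themselves prove that one exists.)

r = 81, b = 891.


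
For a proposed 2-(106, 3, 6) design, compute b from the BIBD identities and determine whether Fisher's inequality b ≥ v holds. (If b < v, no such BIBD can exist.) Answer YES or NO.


b = λv(v − 1)/(k(k − 1)) = 6·106·105/(3·2) = 66780/6 = 11130.
Compare with v = 106: b ≥ v, so Fisher's inequality holds.

YES


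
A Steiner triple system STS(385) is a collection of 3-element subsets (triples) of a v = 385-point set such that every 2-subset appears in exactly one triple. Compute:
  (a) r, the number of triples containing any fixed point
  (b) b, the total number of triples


An STS(v) is a 2-(v, 3, 1) BIBD: block size k = 3, λ = 1.
Replication: r(k − 1) = λ(v − 1) ⇒ r·2 = 385 − 1 = 384 ⇒ r = 192.
Block count: b = v(v − 1)/6 = 385·384/6 = 147840/6 = 24640.

r = 192, b = 24640.


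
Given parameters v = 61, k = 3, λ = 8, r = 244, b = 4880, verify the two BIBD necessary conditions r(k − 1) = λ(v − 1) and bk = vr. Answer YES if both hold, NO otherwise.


Condition (i): r(k − 1) = 244·2 = 488; λ(v − 1) = 8·60 = 480. Match? NO.
Condition (ii): bk = 4880·3 = 14640; vr = 61·244 = 14884. Match? NO.
Both conditions hold? NO.

NO


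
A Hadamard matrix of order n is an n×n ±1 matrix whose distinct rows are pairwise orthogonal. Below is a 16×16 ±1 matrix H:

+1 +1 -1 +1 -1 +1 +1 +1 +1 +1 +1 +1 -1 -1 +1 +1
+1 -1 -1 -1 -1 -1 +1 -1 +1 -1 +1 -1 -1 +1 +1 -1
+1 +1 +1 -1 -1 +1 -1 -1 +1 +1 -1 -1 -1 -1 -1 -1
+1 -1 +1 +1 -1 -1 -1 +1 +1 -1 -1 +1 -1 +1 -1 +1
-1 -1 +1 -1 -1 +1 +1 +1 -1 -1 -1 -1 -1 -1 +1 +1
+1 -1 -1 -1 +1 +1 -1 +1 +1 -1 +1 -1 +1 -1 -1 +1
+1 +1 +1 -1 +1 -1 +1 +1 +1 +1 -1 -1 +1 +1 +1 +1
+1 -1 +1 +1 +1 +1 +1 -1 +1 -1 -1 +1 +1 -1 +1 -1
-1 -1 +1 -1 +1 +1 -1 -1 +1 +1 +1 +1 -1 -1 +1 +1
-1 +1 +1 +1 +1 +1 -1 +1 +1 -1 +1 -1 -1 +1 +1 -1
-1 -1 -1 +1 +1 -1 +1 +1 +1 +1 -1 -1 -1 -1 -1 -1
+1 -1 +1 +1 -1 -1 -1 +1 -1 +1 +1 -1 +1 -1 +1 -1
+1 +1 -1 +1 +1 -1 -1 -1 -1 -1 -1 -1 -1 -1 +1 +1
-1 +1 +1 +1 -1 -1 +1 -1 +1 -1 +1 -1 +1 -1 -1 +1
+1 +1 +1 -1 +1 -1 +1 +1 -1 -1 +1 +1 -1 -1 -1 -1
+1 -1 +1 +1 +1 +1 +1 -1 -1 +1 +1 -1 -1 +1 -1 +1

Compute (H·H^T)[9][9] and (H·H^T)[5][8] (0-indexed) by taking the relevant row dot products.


Row 5 of H: [1, -1, -1, -1, 1, 1, -1, 1, 1, -1, 1, -1, 1, -1, -1, 1].
Row 8 of H: [-1, -1, 1, -1, 1, 1, -1, -1, 1, 1, 1, 1, -1, -1, 1, 1].
Row 9 of H: [-1, 1, 1, 1, 1, 1, -1, 1, 1, -1, 1, -1, -1, 1, 1, -1].
(H·H^T)[9][9] = Σ_j H[9][j]·H[9][j] = (-1)² + (1)² + (1)² + (1)² + (1)² + (1)² + (-1)² + (1)² + (1)² + (-1)² + (1)² + (-1)² + (-1)² + (1)² + (1)² + (-1)² = 1 + 1 + 1 + 1 + 1 + 1 + 1 + 1 + 1 + 1 + 1 + 1 + 1 + 1 + 1 + 1 = 16.
(H·H^T)[5][8] = Σ_j H[5][j]·H[8][j] = (1)·(-1) + (-1)·(-1) + (-1)·(1) + (-1)·(-1) + (1)·(1) + (1)·(1) + (-1)·(-1) + (1)·(-1) + (1)·(1) + (-1)·(1) + (1)·(1) + (-1)·(1) + (1)·(-1) + (-1)·(-1) + (-1)·(1) + (1)·(1) = -1 + 1 + -1 + 1 + 1 + 1 + 1 + -1 + 1 + -1 + 1 + -1 + -1 + 1 + -1 + 1 = 2.
Rows 5 and 8 are not orthogonal (dot product = 2 ≠ 0), so H is not a Hadamard matrix.

(9,9) entry = 16; (5,8) entry = 2.


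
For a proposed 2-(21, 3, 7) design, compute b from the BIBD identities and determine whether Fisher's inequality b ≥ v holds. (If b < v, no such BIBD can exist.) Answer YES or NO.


r = λ(v − 1)/(k − 1) = 7·20/2 = 70.
b = vr/k = 21·70/3 = 490.
Fisher's inequality: b ≥ v ⇔ 490 ≥ 21? YES.

YES


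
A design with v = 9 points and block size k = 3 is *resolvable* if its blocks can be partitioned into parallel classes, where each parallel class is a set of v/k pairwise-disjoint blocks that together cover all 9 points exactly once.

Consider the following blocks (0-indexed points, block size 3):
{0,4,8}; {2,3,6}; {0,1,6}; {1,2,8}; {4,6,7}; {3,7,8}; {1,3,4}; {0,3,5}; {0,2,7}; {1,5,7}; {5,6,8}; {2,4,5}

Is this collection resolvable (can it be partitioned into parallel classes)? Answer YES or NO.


v = 9, block size k = 3, number of blocks = 12.
For resolvability, blocks must partition into parallel classes of size v/k = 3.
Total blocks must therefore be a multiple of 3: 12 = 3·4 + 0 ⇒ divisible ✓.
Greedy packing gives 4 candidate class(es). Each should be a full parallel class (size 3, covers all 9 points).
  Class 1 (3 blocks): {0,4,8}; {2,3,6}; {1,5,7}. Points covered: [0, 1, 2, 3, 4, 5, 6, 7, 8].
  Class 2 (3 blocks): {0,1,6}; {3,7,8}; {2,4,5}. Points covered: [0, 1, 2, 3, 4, 5, 6, 7, 8].
  Class 3 (3 blocks): {1,2,8}; {4,6,7}; {0,3,5}. Points covered: [0, 1, 2, 3, 4, 5, 6, 7, 8].
  Class 4 (3 blocks): {1,3,4}; {0,2,7}; {5,6,8}. Points covered: [0, 1, 2, 3, 4, 5, 6, 7, 8].
All classes full (size 3)? YES. All classes cover every point? YES.
Resolvable? YES.

YES


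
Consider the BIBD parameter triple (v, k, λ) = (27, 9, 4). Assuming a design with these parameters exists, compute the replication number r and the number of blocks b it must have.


Any 2-(v, k, λ) BIBD satisfies two necessary conditions:
  (i)  Each point sits in r blocks, and counting incidences through any fixed point gives r(k − 1) = λ(v − 1), so r = λ(v − 1)/(k − 1).
  (ii) Total incidences bk = vr, so b = vr/k.
Step 1: r = λ(v − 1)/(k − 1) = 4·(27 − 1)/(9 − 1) = 4·26/8 = 104/8 = 13.
Step 2: b = vr/k = 27·13/9 = 351/9 = 39.
Check integrality: r = 13 ∈ Z ✓, b = 39 ∈ Z ✓.
(These identities are necessary conditions: they determine r and b for any design with these parameters, but do not by themselves prove that one exists.)

r = 13, b = 39.


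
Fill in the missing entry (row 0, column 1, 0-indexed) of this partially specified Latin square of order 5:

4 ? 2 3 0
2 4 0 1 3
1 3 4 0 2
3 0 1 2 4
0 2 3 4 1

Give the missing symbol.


Row 0 contains symbols [0, 2, 3, 4] — missing [1].
Column 1 contains symbols [0, 2, 3, 4] — missing [1].
The missing symbol must appear in both missing sets; intersection = [1].
Therefore the hidden value is 1.

Missing value = 1.


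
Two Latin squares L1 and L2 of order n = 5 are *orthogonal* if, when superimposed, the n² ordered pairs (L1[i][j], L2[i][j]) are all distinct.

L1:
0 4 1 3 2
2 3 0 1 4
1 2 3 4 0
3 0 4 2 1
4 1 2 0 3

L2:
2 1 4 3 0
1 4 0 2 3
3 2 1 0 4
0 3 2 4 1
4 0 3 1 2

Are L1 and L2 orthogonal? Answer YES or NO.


Form the n² = 25 superimposed pairs (L1[i][j], L2[i][j]), row by row (rows and columns indexed from 0):
row 0: (0,2) (4,1) (1,4) (3,3) (2,0)
row 1: (2,1) (3,4) (0,0) (1,2) (4,3)
row 2: (1,3) (2,2) (3,1) (4,0) (0,4)
row 3: (3,0) (0,3) (4,2) (2,4) (1,1)
row 4: (4,4) (1,0) (2,3) (0,1) (3,2)
Orthogonality requires all 25 pairs distinct.
Check by first coordinate: for each symbol s of L1, list the L2 entries in the n cells where L1 = s; they must all differ.
  L1 = 0: L2 entries (in reading order) 2, 0, 4, 3, 1 — all 5 distinct ✓
  L1 = 1: L2 entries (in reading order) 4, 2, 3, 1, 0 — all 5 distinct ✓
  L1 = 2: L2 entries (in reading order) 0, 1, 2, 4, 3 — all 5 distinct ✓
  L1 = 3: L2 entries (in reading order) 3, 4, 1, 0, 2 — all 5 distinct ✓
  L1 = 4: L2 entries (in reading order) 1, 3, 0, 2, 4 — all 5 distinct ✓
Every symbol of L1 meets every symbol of L2 exactly once, so all 25 pairs are distinct (25 of 25).
Conclusion: YES.

YES


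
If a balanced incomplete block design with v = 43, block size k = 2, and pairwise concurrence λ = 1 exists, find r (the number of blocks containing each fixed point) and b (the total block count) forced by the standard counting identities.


Any 2-(v, k, λ) BIBD satisfies two necessary conditions:
  (i)  Each point sits in r blocks, and counting incidences through any fixed point gives r(k − 1) = λ(v − 1), so r = λ(v − 1)/(k − 1).
  (ii) Total incidences bk = vr, so b = vr/k.
Step 1: r = λ(v − 1)/(k − 1) = 1·(43 − 1)/(2 − 1) = 1·42/1 = 42/1 = 42.
Step 2: b = vr/k = 43·42/2 = 1806/2 = 903.
Check integrality: r = 42 ∈ Z ✓, b = 903 ∈ Z ✓.
(These identities are necessary conditions: they determine r and b for any design with these parameters, but do not by themselves prove that one exists.)

r = 42, b = 903.


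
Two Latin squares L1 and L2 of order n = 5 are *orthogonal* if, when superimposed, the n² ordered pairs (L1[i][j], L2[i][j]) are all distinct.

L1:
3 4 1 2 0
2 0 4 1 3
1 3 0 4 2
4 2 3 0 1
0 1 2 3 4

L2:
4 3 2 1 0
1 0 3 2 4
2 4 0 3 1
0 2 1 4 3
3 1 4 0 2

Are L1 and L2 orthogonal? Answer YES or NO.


Form the n² = 25 superimposed pairs (L1[i][j], L2[i][j]), row by row (rows and columns indexed from 0):
row 0: (3,4) (4,3) (1,2) (2,1) (0,0)
row 1: (2,1) (0,0) (4,3) (1,2) (3,4)
row 2: (1,2) (3,4) (0,0) (4,3) (2,1)
row 3: (4,0) (2,2) (3,1) (0,4) (1,3)
row 4: (0,3) (1,1) (2,4) (3,0) (4,2)
Orthogonality requires all 25 pairs distinct.
But the pair (2,1) repeats: cell (0,3) has L1 = 2, L2 = 1, and cell (1,0) has L1 = 2, L2 = 1.
A repeated pair means some other pair never occurs (only 15 distinct pairs out of 25), so the squares are not orthogonal.
Conclusion: NO.

NO


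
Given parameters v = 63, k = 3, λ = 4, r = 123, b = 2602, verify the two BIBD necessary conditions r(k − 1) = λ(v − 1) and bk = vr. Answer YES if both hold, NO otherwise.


Condition (i): r(k − 1) = 123·2 = 246; λ(v − 1) = 4·62 = 248. Match? NO.
Condition (ii): bk = 2602·3 = 7806; vr = 63·123 = 7749. Match? NO.
Both conditions hold? NO.

NO


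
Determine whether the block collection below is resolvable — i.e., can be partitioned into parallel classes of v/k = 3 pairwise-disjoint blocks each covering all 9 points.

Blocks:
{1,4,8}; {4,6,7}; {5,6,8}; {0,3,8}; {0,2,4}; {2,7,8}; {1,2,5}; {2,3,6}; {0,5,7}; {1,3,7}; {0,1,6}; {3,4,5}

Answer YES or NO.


v = 9, block size k = 3, number of blocks = 12.
For resolvability, blocks must partition into parallel classes of size v/k = 3.
Total blocks must therefore be a multiple of 3: 12 = 3·4 + 0 ⇒ divisible ✓.
Greedy packing gives 4 candidate class(es). Each should be a full parallel class (size 3, covers all 9 points).
  Class 1 (3 blocks): {1,4,8}; {2,3,6}; {0,5,7}. Points covered: [0, 1, 2, 3, 4, 5, 6, 7, 8].
  Class 2 (3 blocks): {4,6,7}; {0,3,8}; {1,2,5}. Points covered: [0, 1, 2, 3, 4, 5, 6, 7, 8].
  Class 3 (3 blocks): {5,6,8}; {0,2,4}; {1,3,7}. Points covered: [0, 1, 2, 3, 4, 5, 6, 7, 8].
  Class 4 (3 blocks): {2,7,8}; {0,1,6}; {3,4,5}. Points covered: [0, 1, 2, 3, 4, 5, 6, 7, 8].
All classes full (size 3)? YES. All classes cover every point? YES.
Resolvable? YES.

YES


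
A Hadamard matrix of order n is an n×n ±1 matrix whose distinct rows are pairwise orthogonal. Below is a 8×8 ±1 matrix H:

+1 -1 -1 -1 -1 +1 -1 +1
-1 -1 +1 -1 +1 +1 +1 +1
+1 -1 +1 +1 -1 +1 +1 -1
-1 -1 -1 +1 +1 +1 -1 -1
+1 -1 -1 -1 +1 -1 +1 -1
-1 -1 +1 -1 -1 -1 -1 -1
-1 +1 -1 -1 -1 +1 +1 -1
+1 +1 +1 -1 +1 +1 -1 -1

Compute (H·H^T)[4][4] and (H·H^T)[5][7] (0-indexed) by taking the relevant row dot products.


Row 4 of H: [1, -1, -1, -1, 1, -1, 1, -1].
Row 5 of H: [-1, -1, 1, -1, -1, -1, -1, -1].
Row 7 of H: [1, 1, 1, -1, 1, 1, -1, -1].
(H·H^T)[4][4] = Σ_j H[4][j]·H[4][j] = (1)² + (-1)² + (-1)² + (-1)² + (1)² + (-1)² + (1)² + (-1)² = 1 + 1 + 1 + 1 + 1 + 1 + 1 + 1 = 8.
(H·H^T)[5][7] = Σ_j H[5][j]·H[7][j] = (-1)·(1) + (-1)·(1) + (1)·(1) + (-1)·(-1) + (-1)·(1) + (-1)·(1) + (-1)·(-1) + (-1)·(-1) = -1 + -1 + 1 + 1 + -1 + -1 + 1 + 1 = 0.
So rows 5 and 7 are orthogonal; the diagonal entry equals n = 8.

(4,4) entry = 8; (5,7) entry = 0.


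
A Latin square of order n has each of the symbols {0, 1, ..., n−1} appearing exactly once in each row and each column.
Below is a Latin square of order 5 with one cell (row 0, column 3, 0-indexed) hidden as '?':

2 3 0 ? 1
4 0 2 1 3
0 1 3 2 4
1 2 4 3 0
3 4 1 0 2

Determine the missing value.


Row 0 contains symbols [0, 1, 2, 3] — missing [4].
Column 3 contains symbols [0, 1, 2, 3] — missing [4].
The missing symbol must appear in both missing sets; intersection = [4].
Therefore the hidden value is 4.

Missing value = 4.


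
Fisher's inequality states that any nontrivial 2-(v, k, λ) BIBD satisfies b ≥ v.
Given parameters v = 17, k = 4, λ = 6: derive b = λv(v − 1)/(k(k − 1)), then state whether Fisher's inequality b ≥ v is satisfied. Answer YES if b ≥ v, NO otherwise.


r = λ(v − 1)/(k − 1) = 6·16/3 = 32.
b = vr/k = 17·32/4 = 136.
Fisher's inequality: b ≥ v ⇔ 136 ≥ 17? YES.

YES


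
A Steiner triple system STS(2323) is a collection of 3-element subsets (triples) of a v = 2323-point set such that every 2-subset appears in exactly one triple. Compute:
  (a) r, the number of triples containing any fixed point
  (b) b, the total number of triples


An STS(v) is a 2-(v, 3, 1) BIBD: block size k = 3, λ = 1.
Replication: r(k − 1) = λ(v − 1) ⇒ r·2 = 2323 − 1 = 2322 ⇒ r = 1161.
Block count: bk = vr ⇒ b·3 = 2323·1161 = 2697003 ⇒ b = 899001.

r = 1161, b = 899001.


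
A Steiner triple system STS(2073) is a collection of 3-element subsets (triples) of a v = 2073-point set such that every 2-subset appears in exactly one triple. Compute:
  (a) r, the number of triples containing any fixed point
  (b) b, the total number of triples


An STS(v) is a 2-(v, 3, 1) BIBD: block size k = 3, λ = 1.
Replication: r(k − 1) = λ(v − 1) ⇒ r·2 = 2073 − 1 = 2072 ⇒ r = 1036.
Block count: bk = vr ⇒ b·3 = 2073·1036 = 2147628 ⇒ b = 715876.
(Check via b = v(v − 1)/6 = 2073·2072/6 = 4295256/6 = 715876.)

r = 1036, b = 715876.


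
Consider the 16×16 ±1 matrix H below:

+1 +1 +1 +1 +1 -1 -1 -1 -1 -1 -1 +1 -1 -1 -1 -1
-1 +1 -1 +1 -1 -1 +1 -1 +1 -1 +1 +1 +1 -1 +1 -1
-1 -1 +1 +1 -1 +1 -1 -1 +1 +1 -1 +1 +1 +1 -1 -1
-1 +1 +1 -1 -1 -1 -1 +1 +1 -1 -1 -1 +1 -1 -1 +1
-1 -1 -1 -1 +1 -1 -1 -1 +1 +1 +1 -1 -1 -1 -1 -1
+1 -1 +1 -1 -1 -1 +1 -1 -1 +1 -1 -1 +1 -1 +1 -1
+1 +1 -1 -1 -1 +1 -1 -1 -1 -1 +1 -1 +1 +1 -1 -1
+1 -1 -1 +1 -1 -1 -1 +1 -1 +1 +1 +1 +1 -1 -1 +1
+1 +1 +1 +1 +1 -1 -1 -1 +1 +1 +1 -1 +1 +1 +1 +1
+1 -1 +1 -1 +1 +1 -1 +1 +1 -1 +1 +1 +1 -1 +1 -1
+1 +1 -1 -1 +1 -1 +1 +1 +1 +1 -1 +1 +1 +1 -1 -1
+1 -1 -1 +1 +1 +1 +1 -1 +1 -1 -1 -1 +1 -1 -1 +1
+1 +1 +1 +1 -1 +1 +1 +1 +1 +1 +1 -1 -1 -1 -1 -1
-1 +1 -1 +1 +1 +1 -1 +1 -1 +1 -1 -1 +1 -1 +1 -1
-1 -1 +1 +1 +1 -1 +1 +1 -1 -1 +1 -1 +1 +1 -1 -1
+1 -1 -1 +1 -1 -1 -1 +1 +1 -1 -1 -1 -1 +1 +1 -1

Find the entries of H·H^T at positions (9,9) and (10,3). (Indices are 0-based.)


Row 3 of H: [-1, 1, 1, -1, -1, -1, -1, 1, 1, -1, -1, -1, 1, -1, -1, 1].
Row 9 of H: [1, -1, 1, -1, 1, 1, -1, 1, 1, -1, 1, 1, 1, -1, 1, -1].
Row 10 of H: [1, 1, -1, -1, 1, -1, 1, 1, 1, 1, -1, 1, 1, 1, -1, -1].
(H·H^T)[9][9] = Σ_j H[9][j]·H[9][j] = (1)² + (-1)² + (1)² + (-1)² + (1)² + (1)² + (-1)² + (1)² + (1)² + (-1)² + (1)² + (1)² + (1)² + (-1)² + (1)² + (-1)² = 1 + 1 + 1 + 1 + 1 + 1 + 1 + 1 + 1 + 1 + 1 + 1 + 1 + 1 + 1 + 1 = 16.
(H·H^T)[10][3] = Σ_j H[10][j]·H[3][j] = (1)·(-1) + (1)·(1) + (-1)·(1) + (-1)·(-1) + (1)·(-1) + (-1)·(-1) + (1)·(-1) + (1)·(1) + (1)·(1) + (1)·(-1) + (-1)·(-1) + (1)·(-1) + (1)·(1) + (1)·(-1) + (-1)·(-1) + (-1)·(1) = -1 + 1 + -1 + 1 + -1 + 1 + -1 + 1 + 1 + -1 + 1 + -1 + 1 + -1 + 1 + -1 = 0.
So rows 10 and 3 are orthogonal; the diagonal entry equals n = 16.

(9,9) entry = 16; (10,3) entry = 0.


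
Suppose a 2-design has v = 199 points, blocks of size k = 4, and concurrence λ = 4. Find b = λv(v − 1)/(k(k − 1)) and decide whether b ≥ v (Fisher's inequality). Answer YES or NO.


r = λ(v − 1)/(k − 1) = 4·198/3 = 264.
b = vr/k = 199·264/4 = 13134.
Fisher's inequality: b ≥ v ⇔ 13134 ≥ 199? YES.

YES


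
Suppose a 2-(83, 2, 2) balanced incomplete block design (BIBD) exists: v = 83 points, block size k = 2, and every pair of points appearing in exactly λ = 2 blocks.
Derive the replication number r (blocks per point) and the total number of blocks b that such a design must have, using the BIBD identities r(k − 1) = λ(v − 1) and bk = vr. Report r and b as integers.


Any 2-(v, k, λ) BIBD satisfies two necessary conditions:
  (i)  Each point sits in r blocks, and counting incidences through any fixed point gives r(k − 1) = λ(v − 1), so r = λ(v − 1)/(k − 1).
  (ii) Total incidences bk = vr, so b = vr/k.
Step 1: r = λ(v − 1)/(k − 1) = 2·(83 − 1)/(2 − 1) = 2·82/1 = 164/1 = 164.
Step 2: b = vr/k = 83·164/2 = 13612/2 = 6806.
Check integrality: r = 164 ∈ Z ✓, b = 6806 ∈ Z ✓.
(These identities are necessary conditions: they determine r and b for any design with these parameters, but do not by themselves prove that one exists.)

r = 164, b = 6806.


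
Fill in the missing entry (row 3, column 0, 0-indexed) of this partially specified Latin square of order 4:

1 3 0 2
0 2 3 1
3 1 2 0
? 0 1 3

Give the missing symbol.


Row 3 contains symbols [0, 1, 3] — missing [2].
Column 0 contains symbols [0, 1, 3] — missing [2].
The missing symbol must appear in both missing sets; intersection = [2].
Therefore the hidden value is 2.

Missing value = 2.


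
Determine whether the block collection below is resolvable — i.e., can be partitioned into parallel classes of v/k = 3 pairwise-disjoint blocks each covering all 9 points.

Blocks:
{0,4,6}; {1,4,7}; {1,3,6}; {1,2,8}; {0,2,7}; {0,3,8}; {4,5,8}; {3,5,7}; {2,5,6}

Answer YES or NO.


v = 9, block size k = 3, number of blocks = 9.
For resolvability, blocks must partition into parallel classes of size v/k = 3.
Total blocks must therefore be a multiple of 3: 9 = 3·3 + 0 ⇒ divisible ✓.
Greedy packing gives 3 candidate class(es). Each should be a full parallel class (size 3, covers all 9 points).
  Class 1 (3 blocks): {0,4,6}; {1,2,8}; {3,5,7}. Points covered: [0, 1, 2, 3, 4, 5, 6, 7, 8].
  Class 2 (3 blocks): {1,4,7}; {0,3,8}; {2,5,6}. Points covered: [0, 1, 2, 3, 4, 5, 6, 7, 8].
  Class 3 (3 blocks): {1,3,6}; {0,2,7}; {4,5,8}. Points covered: [0, 1, 2, 3, 4, 5, 6, 7, 8].
All classes full (size 3)? YES. All classes cover every point? YES.
Resolvable? YES.

YES


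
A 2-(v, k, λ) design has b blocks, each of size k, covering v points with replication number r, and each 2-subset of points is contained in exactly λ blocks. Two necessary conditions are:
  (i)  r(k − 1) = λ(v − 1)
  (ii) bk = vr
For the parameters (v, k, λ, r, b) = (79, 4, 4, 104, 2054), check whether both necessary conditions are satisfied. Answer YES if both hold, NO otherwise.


Condition (i): r(k − 1) = 104·3 = 312; λ(v − 1) = 4·78 = 312. Match? YES.
Condition (ii): bk = 2054·4 = 8216; vr = 79·104 = 8216. Match? YES.
Both conditions hold? YES.

YES


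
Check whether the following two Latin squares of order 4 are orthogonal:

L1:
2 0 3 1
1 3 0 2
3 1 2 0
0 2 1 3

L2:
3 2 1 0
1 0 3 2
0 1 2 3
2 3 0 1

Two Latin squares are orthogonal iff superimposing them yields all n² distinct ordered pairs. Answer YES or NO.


Form the n² = 16 superimposed pairs (L1[i][j], L2[i][j]), row by row (rows and columns indexed from 0):
row 0: (2,3) (0,2) (3,1) (1,0)
row 1: (1,1) (3,0) (0,3) (2,2)
row 2: (3,0) (1,1) (2,2) (0,3)
row 3: (0,2) (2,3) (1,0) (3,1)
Orthogonality requires all 16 pairs distinct.
But the pair (3,0) repeats: cell (1,1) has L1 = 3, L2 = 0, and cell (2,0) has L1 = 3, L2 = 0.
A repeated pair means some other pair never occurs (only 8 distinct pairs out of 16), so the squares are not orthogonal.
Conclusion: NO.

NO


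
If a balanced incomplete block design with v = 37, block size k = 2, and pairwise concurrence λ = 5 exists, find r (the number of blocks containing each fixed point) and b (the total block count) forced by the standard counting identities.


Any 2-(v, k, λ) BIBD satisfies two necessary conditions:
  (i)  Each point sits in r blocks, and counting incidences through any fixed point gives r(k − 1) = λ(v − 1), so r = λ(v − 1)/(k − 1).
  (ii) Total incidences bk = vr, so b = vr/k.
Step 1: r = λ(v − 1)/(k − 1) = 5·(37 − 1)/(2 − 1) = 5·36/1 = 180/1 = 180.
Step 2: b = vr/k = 37·180/2 = 6660/2 = 3330.
Check integrality: r = 180 ∈ Z ✓, b = 3330 ∈ Z ✓.
(These identities are necessary conditions: they determine r and b for any design with these parameters, but do not by themselves prove that one exists.)

r = 180, b = 3330.


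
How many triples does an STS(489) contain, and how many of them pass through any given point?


An STS(v) is a 2-(v, 3, 1) BIBD: block size k = 3, λ = 1.
Replication: r(k − 1) = λ(v − 1) ⇒ r·2 = 489 − 1 = 488 ⇒ r = 244.
Block count: b = v(v − 1)/6 = 489·488/6 = 238632/6 = 39772.

r = 244, b = 39772.


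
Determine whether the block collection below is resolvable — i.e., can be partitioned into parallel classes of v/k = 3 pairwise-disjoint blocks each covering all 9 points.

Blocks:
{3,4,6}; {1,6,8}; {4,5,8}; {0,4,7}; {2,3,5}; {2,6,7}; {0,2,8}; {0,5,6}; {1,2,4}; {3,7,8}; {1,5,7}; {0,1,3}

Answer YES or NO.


v = 9, block size k = 3, number of blocks = 12.
For resolvability, blocks must partition into parallel classes of size v/k = 3.
Total blocks must therefore be a multiple of 3: 12 = 3·4 + 0 ⇒ divisible ✓.
Greedy packing gives 4 candidate class(es). Each should be a full parallel class (size 3, covers all 9 points).
  Class 1 (3 blocks): {3,4,6}; {0,2,8}; {1,5,7}. Points covered: [0, 1, 2, 3, 4, 5, 6, 7, 8].
  Class 2 (3 blocks): {1,6,8}; {0,4,7}; {2,3,5}. Points covered: [0, 1, 2, 3, 4, 5, 6, 7, 8].
  Class 3 (3 blocks): {4,5,8}; {2,6,7}; {0,1,3}. Points covered: [0, 1, 2, 3, 4, 5, 6, 7, 8].
  Class 4 (3 blocks): {0,5,6}; {1,2,4}; {3,7,8}. Points covered: [0, 1, 2, 3, 4, 5, 6, 7, 8].
All classes full (size 3)? YES. All classes cover every point? YES.
Resolvable? YES.

YES


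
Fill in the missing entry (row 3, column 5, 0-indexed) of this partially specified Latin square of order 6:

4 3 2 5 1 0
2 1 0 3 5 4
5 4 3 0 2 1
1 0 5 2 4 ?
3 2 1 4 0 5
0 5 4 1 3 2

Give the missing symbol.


Row 3 contains symbols [0, 1, 2, 4, 5] — missing [3].
Column 5 contains symbols [0, 1, 2, 4, 5] — missing [3].
The missing symbol must appear in both missing sets; intersection = [3].
Therefore the hidden value is 3.

Missing value = 3.


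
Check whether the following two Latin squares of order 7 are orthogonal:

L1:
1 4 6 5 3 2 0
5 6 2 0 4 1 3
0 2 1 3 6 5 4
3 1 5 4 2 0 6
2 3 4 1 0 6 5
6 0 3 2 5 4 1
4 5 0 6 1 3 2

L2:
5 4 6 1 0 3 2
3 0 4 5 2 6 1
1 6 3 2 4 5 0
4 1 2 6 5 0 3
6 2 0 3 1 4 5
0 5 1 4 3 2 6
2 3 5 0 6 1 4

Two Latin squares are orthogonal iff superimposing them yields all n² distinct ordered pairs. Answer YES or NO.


Form the n² = 49 superimposed pairs (L1[i][j], L2[i][j]), row by row (rows and columns indexed from 0):
row 0: (1,5) (4,4) (6,6) (5,1) (3,0) (2,3) (0,2)
row 1: (5,3) (6,0) (2,4) (0,5) (4,2) (1,6) (3,1)
row 2: (0,1) (2,6) (1,3) (3,2) (6,4) (5,5) (4,0)
row 3: (3,4) (1,1) (5,2) (4,6) (2,5) (0,0) (6,3)
row 4: (2,6) (3,2) (4,0) (1,3) (0,1) (6,4) (5,5)
row 5: (6,0) (0,5) (3,1) (2,4) (5,3) (4,2) (1,6)
row 6: (4,2) (5,3) (0,5) (6,0) (1,6) (3,1) (2,4)
Orthogonality requires all 49 pairs distinct.
But the pair (2,6) repeats: cell (2,1) has L1 = 2, L2 = 6, and cell (4,0) has L1 = 2, L2 = 6.
A repeated pair means some other pair never occurs (only 28 distinct pairs out of 49), so the squares are not orthogonal.
Conclusion: NO.

NO


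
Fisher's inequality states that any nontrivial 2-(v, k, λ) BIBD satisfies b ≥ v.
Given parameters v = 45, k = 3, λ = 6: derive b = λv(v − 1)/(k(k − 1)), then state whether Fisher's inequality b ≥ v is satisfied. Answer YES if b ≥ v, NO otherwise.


b = λv(v − 1)/(k(k − 1)) = 6·45·44/(3·2) = 11880/6 = 1980.
Compare with v = 45: b ≥ v, so Fisher's inequality holds.

YES


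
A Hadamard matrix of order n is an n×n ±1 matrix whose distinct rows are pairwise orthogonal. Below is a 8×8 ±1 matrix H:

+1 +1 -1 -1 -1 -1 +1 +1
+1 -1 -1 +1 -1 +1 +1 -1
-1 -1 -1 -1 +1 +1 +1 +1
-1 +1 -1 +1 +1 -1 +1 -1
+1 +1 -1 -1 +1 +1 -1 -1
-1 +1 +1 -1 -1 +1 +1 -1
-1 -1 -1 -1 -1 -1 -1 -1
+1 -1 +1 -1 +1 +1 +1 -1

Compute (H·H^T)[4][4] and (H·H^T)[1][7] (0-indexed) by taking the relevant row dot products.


Row 1 of H: [1, -1, -1, 1, -1, 1, 1, -1].
Row 4 of H: [1, 1, -1, -1, 1, 1, -1, -1].
Row 7 of H: [1, -1, 1, -1, 1, 1, 1, -1].
(H·H^T)[4][4] = Σ_j H[4][j]·H[4][j] = (1)² + (1)² + (-1)² + (-1)² + (1)² + (1)² + (-1)² + (-1)² = 1 + 1 + 1 + 1 + 1 + 1 + 1 + 1 = 8.
(H·H^T)[1][7] = Σ_j H[1][j]·H[7][j] = (1)·(1) + (-1)·(-1) + (-1)·(1) + (1)·(-1) + (-1)·(1) + (1)·(1) + (1)·(1) + (-1)·(-1) = 1 + 1 + -1 + -1 + -1 + 1 + 1 + 1 = 2.
Rows 1 and 7 are not orthogonal (dot product = 2 ≠ 0), so H is not a Hadamard matrix.

(4,4) entry = 8; (1,7) entry = 2.


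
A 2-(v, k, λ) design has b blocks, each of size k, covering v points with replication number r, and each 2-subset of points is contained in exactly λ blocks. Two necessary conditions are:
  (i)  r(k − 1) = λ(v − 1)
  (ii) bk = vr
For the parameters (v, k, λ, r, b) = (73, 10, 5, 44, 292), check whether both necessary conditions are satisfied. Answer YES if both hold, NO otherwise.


Condition (i): r(k − 1) = 44·9 = 396; λ(v − 1) = 5·72 = 360. Match? NO.
Condition (ii): bk = 292·10 = 2920; vr = 73·44 = 3212. Match? NO.
Both conditions hold? NO.

NO


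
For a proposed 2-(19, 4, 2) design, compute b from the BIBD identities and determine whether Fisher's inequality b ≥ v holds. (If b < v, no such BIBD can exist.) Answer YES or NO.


b = λv(v − 1)/(k(k − 1)) = 2·19·18/(4·3) = 684/12 = 57.
Compare with v = 19: b ≥ v, so Fisher's inequality holds.

YES


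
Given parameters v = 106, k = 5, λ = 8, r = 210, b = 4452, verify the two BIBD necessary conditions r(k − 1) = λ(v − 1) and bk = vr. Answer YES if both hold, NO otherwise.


Condition (i): r(k − 1) = 210·4 = 840; λ(v − 1) = 8·105 = 840. Match? YES.
Condition (ii): bk = 4452·5 = 22260; vr = 106·210 = 22260. Match? YES.
Both conditions hold? YES.

YES


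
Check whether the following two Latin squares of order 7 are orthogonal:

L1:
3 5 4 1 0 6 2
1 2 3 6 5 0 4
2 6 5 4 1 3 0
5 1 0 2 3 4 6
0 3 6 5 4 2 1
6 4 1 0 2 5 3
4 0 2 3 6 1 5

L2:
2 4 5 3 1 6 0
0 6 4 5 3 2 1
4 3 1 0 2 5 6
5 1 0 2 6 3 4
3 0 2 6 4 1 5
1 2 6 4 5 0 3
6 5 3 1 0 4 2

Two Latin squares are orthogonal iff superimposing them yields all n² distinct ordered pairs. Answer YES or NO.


Form the n² = 49 superimposed pairs (L1[i][j], L2[i][j]), row by row (rows and columns indexed from 0):
row 0: (3,2) (5,4) (4,5) (1,3) (0,1) (6,6) (2,0)
row 1: (1,0) (2,6) (3,4) (6,5) (5,3) (0,2) (4,1)
row 2: (2,4) (6,3) (5,1) (4,0) (1,2) (3,5) (0,6)
row 3: (5,5) (1,1) (0,0) (2,2) (3,6) (4,3) (6,4)
row 4: (0,3) (3,0) (6,2) (5,6) (4,4) (2,1) (1,5)
row 5: (6,1) (4,2) (1,6) (0,4) (2,5) (5,0) (3,3)
row 6: (4,6) (0,5) (2,3) (3,1) (6,0) (1,4) (5,2)
Orthogonality requires all 49 pairs distinct.
Check by first coordinate: for each symbol s of L1, list the L2 entries in the n cells where L1 = s; they must all differ.
  L1 = 0: L2 entries (in reading order) 1, 2, 6, 0, 3, 4, 5 — all 7 distinct ✓
  L1 = 1: L2 entries (in reading order) 3, 0, 2, 1, 5, 6, 4 — all 7 distinct ✓
  L1 = 2: L2 entries (in reading order) 0, 6, 4, 2, 1, 5, 3 — all 7 distinct ✓
  L1 = 3: L2 entries (in reading order) 2, 4, 5, 6, 0, 3, 1 — all 7 distinct ✓
  L1 = 4: L2 entries (in reading order) 5, 1, 0, 3, 4, 2, 6 — all 7 distinct ✓
  L1 = 5: L2 entries (in reading order) 4, 3, 1, 5, 6, 0, 2 — all 7 distinct ✓
  L1 = 6: L2 entries (in reading order) 6, 5, 3, 4, 2, 1, 0 — all 7 distinct ✓
Every symbol of L1 meets every symbol of L2 exactly once, so all 49 pairs are distinct (49 of 49).
Conclusion: YES.

YES


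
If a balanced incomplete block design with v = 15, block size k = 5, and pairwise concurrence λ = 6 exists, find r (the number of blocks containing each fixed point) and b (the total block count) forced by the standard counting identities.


Any 2-(v, k, λ) BIBD satisfies two necessary conditions:
  (i)  Each point sits in r blocks, and counting incidences through any fixed point gives r(k − 1) = λ(v − 1), so r = λ(v − 1)/(k − 1).
  (ii) Total incidences bk = vr, so b = vr/k.
Step 1: r = λ(v − 1)/(k − 1) = 6·(15 − 1)/(5 − 1) = 6·14/4 = 84/4 = 21.
Step 2: b = vr/k = 15·21/5 = 315/5 = 63.
Check integrality: r = 21 ∈ Z ✓, b = 63 ∈ Z ✓.
(These identities are necessary conditions: they determine r and b for any design with these parameters, but do not by themselves prove that one exists.)

r = 21, b = 63.


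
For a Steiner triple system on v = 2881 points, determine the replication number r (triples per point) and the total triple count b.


An STS(v) is a 2-(v, 3, 1) BIBD: block size k = 3, λ = 1.
Replication: r(k − 1) = λ(v − 1) ⇒ r·2 = 2881 − 1 = 2880 ⇒ r = 1440.
Block count: bk = vr ⇒ b·3 = 2881·1440 = 4148640 ⇒ b = 1382880.
(Check via b = v(v − 1)/6 = 2881·2880/6 = 8297280/6 = 1382880.)

r = 1440, b = 1382880.


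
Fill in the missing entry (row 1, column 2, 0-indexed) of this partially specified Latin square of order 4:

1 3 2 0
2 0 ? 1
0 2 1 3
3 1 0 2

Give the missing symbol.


Row 1 contains symbols [0, 1, 2] — missing [3].
Column 2 contains symbols [0, 1, 2] — missing [3].
The missing symbol must appear in both missing sets; intersection = [3].
Therefore the hidden value is 3.

Missing value = 3.


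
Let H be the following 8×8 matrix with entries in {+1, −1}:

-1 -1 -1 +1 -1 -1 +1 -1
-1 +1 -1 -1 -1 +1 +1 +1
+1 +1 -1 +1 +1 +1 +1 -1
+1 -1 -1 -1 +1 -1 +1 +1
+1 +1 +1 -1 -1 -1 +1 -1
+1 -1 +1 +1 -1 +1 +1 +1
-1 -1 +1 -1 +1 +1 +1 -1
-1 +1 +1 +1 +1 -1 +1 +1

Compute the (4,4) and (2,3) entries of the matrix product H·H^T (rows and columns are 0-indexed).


Row 2 of H: [1, 1, -1, 1, 1, 1, 1, -1].
Row 3 of H: [1, -1, -1, -1, 1, -1, 1, 1].
Row 4 of H: [1, 1, 1, -1, -1, -1, 1, -1].
(H·H^T)[4][4] = Σ_j H[4][j]·H[4][j] = (1)² + (1)² + (1)² + (-1)² + (-1)² + (-1)² + (1)² + (-1)² = 1 + 1 + 1 + 1 + 1 + 1 + 1 + 1 = 8.
(H·H^T)[2][3] = Σ_j H[2][j]·H[3][j] = (1)·(1) + (1)·(-1) + (-1)·(-1) + (1)·(-1) + (1)·(1) + (1)·(-1) + (1)·(1) + (-1)·(1) = 1 + -1 + 1 + -1 + 1 + -1 + 1 + -1 = 0.
So rows 2 and 3 are orthogonal; the diagonal entry equals n = 8.

(4,4) entry = 8; (2,3) entry = 0.


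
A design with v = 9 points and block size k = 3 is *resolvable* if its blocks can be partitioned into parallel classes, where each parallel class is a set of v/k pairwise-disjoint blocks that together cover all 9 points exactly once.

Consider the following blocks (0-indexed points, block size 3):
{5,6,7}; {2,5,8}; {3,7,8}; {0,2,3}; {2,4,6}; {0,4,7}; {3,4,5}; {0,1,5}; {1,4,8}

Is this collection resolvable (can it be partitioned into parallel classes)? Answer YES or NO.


v = 9, block size k = 3, number of blocks = 9.
For resolvability, blocks must partition into parallel classes of size v/k = 3.
Total blocks must therefore be a multiple of 3: 9 = 3·3 + 0 ⇒ divisible ✓.
Consider block {2,5,8}. The only other block(s) in the collection disjoint from it are {0,4,7} — just 1 block(s). Any parallel class containing {2,5,8} would need 2 other blocks each disjoint from it, so no parallel class of size 3 can contain {2,5,8}.
Since every block must belong to some parallel class in a resolution, the collection cannot be partitioned into parallel classes.
Resolvable? NO.

NO


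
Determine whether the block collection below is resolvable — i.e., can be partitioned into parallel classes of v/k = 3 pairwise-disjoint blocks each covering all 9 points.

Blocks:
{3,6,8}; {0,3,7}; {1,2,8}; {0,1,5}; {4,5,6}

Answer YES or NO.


v = 9, block size k = 3, number of blocks = 5.
For resolvability, blocks must partition into parallel classes of size v/k = 3.
Total blocks must therefore be a multiple of 3: 5 = 3·1 + 2 ⇒ not divisible ✗.
Resolvable? NO.

NO
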